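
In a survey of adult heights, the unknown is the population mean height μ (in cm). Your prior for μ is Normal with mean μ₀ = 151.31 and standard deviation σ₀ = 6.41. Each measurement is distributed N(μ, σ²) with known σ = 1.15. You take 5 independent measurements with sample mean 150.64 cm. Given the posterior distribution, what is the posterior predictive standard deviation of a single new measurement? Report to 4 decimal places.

1.2591

For Normal data with known variance σ², a Normal(μ₀, σ₀²) prior on μ is conjugate. Posterior precision = 1/σ₀² + n/σ²; posterior mean is the precision-weighted average of μ₀ and x̄.
σ₀² = 6.41² = 41.0881, σ² = 1.15² = 1.3225; σ² + n·σ₀² = 1.3225 + 5·41.0881 = 206.763.
Posterior precision = 1/σ₀² + n/σ² = 1/41.0881 + 5/1.3225 = (σ² + n·σ₀²)/(σ₀²σ²) = 206.763/(41.0881·1.3225); posterior variance σₙ² = σ₀²σ²/(σ² + n·σ₀²) = 41.0881·1.3225/206.763 = 0.262808.
Predictive variance for one new observation = σₙ² + σ² = 41.0881·1.3225/206.763 + 1.3225 = σ²·(σ₀² + 206.763)/206.763 = 1.3225·247.8511/206.763 = 1.585308; SD = √(1.3225·247.8511/206.763) = 1.2591.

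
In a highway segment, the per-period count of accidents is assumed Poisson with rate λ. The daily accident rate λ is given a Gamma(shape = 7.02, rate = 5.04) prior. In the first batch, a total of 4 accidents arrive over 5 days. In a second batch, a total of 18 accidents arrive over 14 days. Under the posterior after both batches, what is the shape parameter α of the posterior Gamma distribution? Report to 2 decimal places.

29.02

With a Gamma(shape α, rate β) prior, the Poisson likelihood is conjugate: the posterior is Gamma(α + ΣXᵢ, β + n).
After batch 1: Gamma(α+S, β+n) = Gamma(7.02+4, 5.04+5) = Gamma(11.02, 10.04).
After batch 2: Gamma(α+S, β+n) = Gamma(11.02+18, 10.04+14) = Gamma(29.02, 24.04).
Posterior α = 29.02.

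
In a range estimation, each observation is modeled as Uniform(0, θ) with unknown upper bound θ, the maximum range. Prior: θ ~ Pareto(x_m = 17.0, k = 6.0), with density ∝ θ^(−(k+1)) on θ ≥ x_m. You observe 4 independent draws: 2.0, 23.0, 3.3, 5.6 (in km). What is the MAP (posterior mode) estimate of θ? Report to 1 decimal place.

A Pareto(scale x_m, shape k) prior on the upper bound θ of Uniform(0, θ) is conjugate: posterior is Pareto(max(x_m, max xᵢ), k + n).
Sample maximum = 23.0; prior scale x_m = 17.0 → posterior scale = max = 23.0.
Posterior shape = 6.0 + 4 = 10.0.
The Pareto density is decreasing on [x_m, ∞), so the mode is x_m = 23.0.

23.0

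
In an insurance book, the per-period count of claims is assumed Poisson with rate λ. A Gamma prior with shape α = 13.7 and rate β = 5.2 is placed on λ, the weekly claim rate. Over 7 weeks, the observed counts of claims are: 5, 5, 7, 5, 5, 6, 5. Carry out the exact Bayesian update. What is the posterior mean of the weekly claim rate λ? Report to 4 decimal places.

4.2377

With a Gamma(shape α, rate β) prior, the Poisson likelihood is conjugate: the posterior is Gamma(α + ΣXᵢ, β + n).
Sum of counts S = 38 over n = 7 weeks.
Posterior: Gamma(α+S, β+n) = Gamma(13.7+38, 5.2+7) = Gamma(51.7, 12.2).
Posterior mean = α/β = 51.7/12.2 = 4.2377.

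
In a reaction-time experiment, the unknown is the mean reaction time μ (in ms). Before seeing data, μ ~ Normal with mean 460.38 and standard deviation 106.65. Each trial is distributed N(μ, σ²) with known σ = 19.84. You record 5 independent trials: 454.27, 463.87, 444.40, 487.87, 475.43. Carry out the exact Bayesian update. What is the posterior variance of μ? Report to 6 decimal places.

For Normal data with known variance σ², a Normal(μ₀, σ₀²) prior on μ is conjugate. Posterior precision = 1/σ₀² + n/σ²; posterior mean is the precision-weighted average of μ₀ and x̄.
σ₀² = 106.65² = 11374.2225, σ² = 19.84² = 393.6256; σ² + n·σ₀² = 393.6256 + 5·11374.2225 = 57264.7381.
Posterior precision = 1/σ₀² + n/σ² = 1/11374.2225 + 5/393.6256 = (σ² + n·σ₀²)/(σ₀²σ²) = 57264.7381/(11374.2225·393.6256); posterior variance σₙ² = σ₀²σ²/(σ² + n·σ₀²) = 11374.2225·393.6256/57264.7381 = 78.183980.

78.183980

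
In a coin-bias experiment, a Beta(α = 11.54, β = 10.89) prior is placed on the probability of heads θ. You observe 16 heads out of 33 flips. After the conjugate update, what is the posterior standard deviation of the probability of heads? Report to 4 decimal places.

0.0666

The Beta prior is conjugate to a Binomial/Bernoulli likelihood; the update adds successes to α and failures to β.
Posterior: Beta(α+k, β+n−k) = Beta(11.54+16, 10.89+17) = Beta(27.54, 27.89).
Var = αβ/((α+β)²(α+β+1)) = 27.54·27.89/(55.43²·56.43) = 0.00443009; SD = √0.00443009 = 0.0666.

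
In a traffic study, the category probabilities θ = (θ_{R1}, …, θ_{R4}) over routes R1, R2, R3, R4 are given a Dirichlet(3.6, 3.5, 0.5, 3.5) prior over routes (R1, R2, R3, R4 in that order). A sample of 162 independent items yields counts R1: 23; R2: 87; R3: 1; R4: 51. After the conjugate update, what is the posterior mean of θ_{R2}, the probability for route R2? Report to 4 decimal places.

0.5228

The Dirichlet prior is conjugate to the Multinomial likelihood: each posterior αⱼ = prior αⱼ + observed count nⱼ.
Posterior concentration: (26.6, 90.5, 1.5, 54.5), total = 173.1.
E[θ_{R2}|data] = α_{R2}/Σα = 90.5/173.1 = 0.5228.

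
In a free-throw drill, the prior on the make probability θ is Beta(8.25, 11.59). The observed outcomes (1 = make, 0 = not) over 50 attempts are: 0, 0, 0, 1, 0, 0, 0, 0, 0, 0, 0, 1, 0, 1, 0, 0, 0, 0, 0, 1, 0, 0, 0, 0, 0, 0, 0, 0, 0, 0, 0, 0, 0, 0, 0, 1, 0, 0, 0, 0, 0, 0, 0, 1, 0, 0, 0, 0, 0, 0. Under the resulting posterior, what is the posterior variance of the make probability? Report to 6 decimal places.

0.002293

The Beta prior is conjugate to a Binomial/Bernoulli likelihood; the update adds successes to α and failures to β.
Posterior: Beta(α+k, β+n−k) = Beta(8.25+6, 11.59+44) = Beta(14.25, 55.59).
Var = αβ/((α+β)²(α+β+1)) = 14.25·55.59/(69.84²·70.84) = 0.002293.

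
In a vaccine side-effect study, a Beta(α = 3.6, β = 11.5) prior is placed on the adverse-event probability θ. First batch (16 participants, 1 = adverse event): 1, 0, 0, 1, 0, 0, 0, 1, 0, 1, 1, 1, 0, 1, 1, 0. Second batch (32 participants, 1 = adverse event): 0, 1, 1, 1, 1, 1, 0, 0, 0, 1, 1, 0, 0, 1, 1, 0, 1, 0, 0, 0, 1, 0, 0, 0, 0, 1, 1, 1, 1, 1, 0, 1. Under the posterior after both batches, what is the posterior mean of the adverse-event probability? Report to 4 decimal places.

The Beta prior is conjugate to a Binomial/Bernoulli likelihood; the update adds successes to α and failures to β.
After batch 1: Beta(3.6+8, 11.5+8) = Beta(11.6, 19.5).
After batch 2: Beta(11.6+17, 19.5+15) = Beta(28.6, 34.5).
Posterior mean = α/(α+β) = 28.6/63.1 = 0.4532.

0.4532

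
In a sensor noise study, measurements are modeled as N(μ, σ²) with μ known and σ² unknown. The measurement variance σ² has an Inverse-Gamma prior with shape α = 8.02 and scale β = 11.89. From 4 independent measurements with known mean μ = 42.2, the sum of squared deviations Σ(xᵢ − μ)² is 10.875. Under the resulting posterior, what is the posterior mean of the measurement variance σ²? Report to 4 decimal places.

With known mean μ and an Inverse-Gamma(α, β) prior on σ², the Normal likelihood is conjugate: posterior is Inv-Gamma(α + n/2, β + Σ(xᵢ−μ)²/2).
Posterior: Inv-Gamma(8.02 + 4/2, 11.89 + 10.875/2) = Inv-Gamma(10.02, 17.3275).
E[σ²|data] = β/(α−1) = 17.3275/9.02 = 1.9210.

1.9210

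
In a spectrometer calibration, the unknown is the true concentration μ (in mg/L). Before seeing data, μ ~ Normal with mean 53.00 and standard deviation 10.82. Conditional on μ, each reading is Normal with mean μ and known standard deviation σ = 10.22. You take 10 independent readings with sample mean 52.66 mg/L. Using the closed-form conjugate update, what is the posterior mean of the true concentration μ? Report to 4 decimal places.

52.6878

For Normal data with known variance σ², a Normal(μ₀, σ₀²) prior on μ is conjugate. Posterior precision = 1/σ₀² + n/σ²; posterior mean is the precision-weighted average of μ₀ and x̄.
n·x̄ = 10·52.66 = 526.6.
σ₀² = 10.82² = 117.0724, σ² = 10.22² = 104.4484; σ² + n·σ₀² = 104.4484 + 10·117.0724 = 1275.1724.
Posterior mean = (μ₀/σ₀² + n·x̄/σ²)/(1/σ₀² + n/σ²) = (σ²·μ₀ + σ₀²·n·x̄)/(σ² + n·σ₀²) = (104.4484·53.00 + 117.0724·526.6)/1275.1724 = 67186.09104/1275.1724 = 52.6878.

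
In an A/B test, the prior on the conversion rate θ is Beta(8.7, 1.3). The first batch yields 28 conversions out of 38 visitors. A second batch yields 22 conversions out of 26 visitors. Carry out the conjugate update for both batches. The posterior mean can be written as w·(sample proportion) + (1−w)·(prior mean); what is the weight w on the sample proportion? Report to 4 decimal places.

The Beta prior is conjugate to a Binomial/Bernoulli likelihood; the update adds successes to α and failures to β.
Total number of visitors: n = 38 + 26 = 64.
Posterior mean = (α₀+k)/(α₀+β₀+n) = [n/(α₀+β₀+n)]·(k/n) + [(α₀+β₀)/(α₀+β₀+n)]·α₀/(α₀+β₀), so only n and the prior enter the weight.
The weight on the data is w = n/(α₀+β₀+n) = 64/(8.7+1.3+64) = 64/74.0 = 0.8649.

0.8649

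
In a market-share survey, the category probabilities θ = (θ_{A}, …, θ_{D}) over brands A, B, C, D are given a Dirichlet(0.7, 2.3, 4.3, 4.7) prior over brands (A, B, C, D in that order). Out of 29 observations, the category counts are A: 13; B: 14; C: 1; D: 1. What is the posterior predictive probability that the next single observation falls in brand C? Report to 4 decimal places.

0.1293

The Dirichlet prior is conjugate to the Multinomial likelihood: each posterior αⱼ = prior αⱼ + observed count nⱼ.
Posterior concentration: (13.7, 16.3, 5.3, 5.7), total = 41.0.
P(next = C | data) = α_{C}/Σα = 0.1293.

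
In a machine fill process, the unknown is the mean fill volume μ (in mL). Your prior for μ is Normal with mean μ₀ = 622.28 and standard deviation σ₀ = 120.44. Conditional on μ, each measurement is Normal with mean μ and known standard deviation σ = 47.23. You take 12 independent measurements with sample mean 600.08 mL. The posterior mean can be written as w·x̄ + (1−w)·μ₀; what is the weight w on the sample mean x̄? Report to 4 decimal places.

For Normal data with known variance σ², a Normal(μ₀, σ₀²) prior on μ is conjugate. Posterior precision = 1/σ₀² + n/σ²; posterior mean is the precision-weighted average of μ₀ and x̄.
σ₀² = 120.44² = 14505.7936, σ² = 47.23² = 2230.6729. Prior precision 1/σ₀² = 1/14505.7936; data precision n/σ² = 12/2230.6729.
w = (n/σ²)/(1/σ₀² + n/σ²) = n·σ₀²/(σ² + n·σ₀²) = 12·14505.7936/(2230.6729 + 12·14505.7936) = 174069.5232/176300.1961 = 0.9873.

0.9873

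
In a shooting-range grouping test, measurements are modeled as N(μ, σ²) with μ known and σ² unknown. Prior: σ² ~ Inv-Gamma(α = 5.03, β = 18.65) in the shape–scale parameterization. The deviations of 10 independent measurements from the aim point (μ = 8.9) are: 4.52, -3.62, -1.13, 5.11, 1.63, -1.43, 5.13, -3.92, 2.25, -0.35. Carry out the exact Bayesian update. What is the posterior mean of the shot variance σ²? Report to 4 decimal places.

8.2942

With known mean μ and an Inverse-Gamma(α, β) prior on σ², the Normal likelihood is conjugate: posterior is Inv-Gamma(α + n/2, β + Σ(xᵢ−μ)²/2).
Σ(xᵢ−μ)² = (4.52)² + (-3.62)² + (-1.13)² + (5.11)² + (1.63)² + (-1.43)² + (5.13)² + (-3.92)² + (2.25)² + (-0.35)² = 112.4939.
Posterior: Inv-Gamma(5.03 + 10/2, 18.65 + 112.4939/2) = Inv-Gamma(10.03, 74.89695).
E[σ²|data] = β/(α−1) = 74.89695/9.03 = 8.2942.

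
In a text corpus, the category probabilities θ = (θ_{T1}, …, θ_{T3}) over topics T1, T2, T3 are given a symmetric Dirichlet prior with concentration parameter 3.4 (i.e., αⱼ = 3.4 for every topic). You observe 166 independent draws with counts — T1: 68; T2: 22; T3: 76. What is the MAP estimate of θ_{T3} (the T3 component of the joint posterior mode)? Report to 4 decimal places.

The Dirichlet prior is conjugate to the Multinomial likelihood: each posterior αⱼ = prior αⱼ + observed count nⱼ.
Posterior concentration: (71.4, 25.4, 79.4), total = 176.2.
Joint mode component: (α_{T3}−1)/(Σα−K) = 78.4/173.2 = 0.4527.

0.4527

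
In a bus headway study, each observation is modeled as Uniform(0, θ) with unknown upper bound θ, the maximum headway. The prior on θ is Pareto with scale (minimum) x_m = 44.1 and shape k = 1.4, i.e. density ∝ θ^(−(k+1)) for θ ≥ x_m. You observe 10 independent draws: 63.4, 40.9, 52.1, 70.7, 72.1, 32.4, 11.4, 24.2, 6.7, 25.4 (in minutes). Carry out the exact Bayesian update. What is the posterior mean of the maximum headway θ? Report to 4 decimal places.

A Pareto(scale x_m, shape k) prior on the upper bound θ of Uniform(0, θ) is conjugate: posterior is Pareto(max(x_m, max xᵢ), k + n).
Sample maximum = 72.1; prior scale x_m = 44.1 → posterior scale = max = 72.1.
Posterior shape = 1.4 + 10 = 11.4.
E[θ|data] = k·x_m/(k−1) = 11.4·72.1/10.4 = 79.0327.

79.0327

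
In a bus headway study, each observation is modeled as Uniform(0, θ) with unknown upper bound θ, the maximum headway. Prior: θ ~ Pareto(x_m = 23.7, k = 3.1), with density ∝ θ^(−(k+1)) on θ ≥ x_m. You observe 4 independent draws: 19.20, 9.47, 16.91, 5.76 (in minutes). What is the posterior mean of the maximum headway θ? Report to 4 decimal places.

27.5852

A Pareto(scale x_m, shape k) prior on the upper bound θ of Uniform(0, θ) is conjugate: posterior is Pareto(max(x_m, max xᵢ), k + n).
Sample maximum = 19.20; prior scale x_m = 23.7 → posterior scale = max = 23.70.
Posterior shape = 3.1 + 4 = 7.1.
E[θ|data] = k·x_m/(k−1) = 7.1·23.70/6.1 = 27.5852.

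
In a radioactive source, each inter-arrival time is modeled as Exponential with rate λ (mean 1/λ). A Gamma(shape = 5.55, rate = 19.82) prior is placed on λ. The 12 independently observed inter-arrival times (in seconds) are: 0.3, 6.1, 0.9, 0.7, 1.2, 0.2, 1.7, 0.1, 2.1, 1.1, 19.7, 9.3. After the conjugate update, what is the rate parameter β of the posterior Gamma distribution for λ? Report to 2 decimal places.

63.22

With a Gamma(shape α, rate β) prior on the exponential rate λ, the posterior after n observations with total T = Σxᵢ is Gamma(α+n, β+T).
Sum of observations T = 43.4 seconds; n = 12.
Posterior: Gamma(5.55+12, 19.82+43.4) = Gamma(17.55, 63.22).
Posterior β = 63.22.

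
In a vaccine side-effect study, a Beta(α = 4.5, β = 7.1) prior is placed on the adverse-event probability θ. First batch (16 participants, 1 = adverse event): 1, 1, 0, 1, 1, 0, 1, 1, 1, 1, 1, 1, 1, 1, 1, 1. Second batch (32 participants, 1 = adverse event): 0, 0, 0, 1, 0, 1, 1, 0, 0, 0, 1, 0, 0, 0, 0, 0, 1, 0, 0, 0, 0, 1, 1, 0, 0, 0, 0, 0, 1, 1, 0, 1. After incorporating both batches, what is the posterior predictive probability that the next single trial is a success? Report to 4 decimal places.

0.4782

The Beta prior is conjugate to a Binomial/Bernoulli likelihood; the update adds successes to α and failures to β.
After batch 1: Beta(4.5+14, 7.1+2) = Beta(18.5, 9.1).
After batch 2: Beta(18.5+10, 9.1+22) = Beta(28.5, 31.1).
For a single future Bernoulli trial, P(success | data) = α/(α+β) = 0.4782.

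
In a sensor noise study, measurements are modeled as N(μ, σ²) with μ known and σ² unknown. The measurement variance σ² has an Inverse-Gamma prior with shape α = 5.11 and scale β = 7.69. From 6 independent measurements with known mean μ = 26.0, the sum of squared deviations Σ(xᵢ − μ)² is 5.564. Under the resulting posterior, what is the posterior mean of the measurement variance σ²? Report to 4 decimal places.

With known mean μ and an Inverse-Gamma(α, β) prior on σ², the Normal likelihood is conjugate: posterior is Inv-Gamma(α + n/2, β + Σ(xᵢ−μ)²/2).
Posterior: Inv-Gamma(5.11 + 6/2, 7.69 + 5.564/2) = Inv-Gamma(8.11, 10.4720).
E[σ²|data] = β/(α−1) = 10.4720/7.11 = 1.4729.

1.4729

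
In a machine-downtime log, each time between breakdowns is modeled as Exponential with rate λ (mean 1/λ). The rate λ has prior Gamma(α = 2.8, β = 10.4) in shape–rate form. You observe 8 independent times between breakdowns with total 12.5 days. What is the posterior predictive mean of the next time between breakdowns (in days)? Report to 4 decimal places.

2.3367

With a Gamma(shape α, rate β) prior on the exponential rate λ, the posterior after n observations with total T = Σxᵢ is Gamma(α+n, β+T).
Posterior: Gamma(2.8+8, 10.4+12.5) = Gamma(10.8, 22.9).
The predictive distribution for the next observation is Lomax; its mean is β/(α−1) = 22.9/9.8 = 2.3367.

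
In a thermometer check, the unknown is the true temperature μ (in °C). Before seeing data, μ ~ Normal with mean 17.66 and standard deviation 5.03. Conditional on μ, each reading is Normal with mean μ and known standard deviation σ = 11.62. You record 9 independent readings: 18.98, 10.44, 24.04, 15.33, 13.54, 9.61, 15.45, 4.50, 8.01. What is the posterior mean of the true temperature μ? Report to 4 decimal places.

For Normal data with known variance σ², a Normal(μ₀, σ₀²) prior on μ is conjugate. Posterior precision = 1/σ₀² + n/σ²; posterior mean is the precision-weighted average of μ₀ and x̄.
Σxᵢ = 18.98 + 10.44 + 24.04 + 15.33 + 13.54 + 9.61 + 15.45 + 4.50 + 8.01 = 119.9, so n·x̄ = 119.9.
σ₀² = 5.03² = 25.3009, σ² = 11.62² = 135.0244; σ² + n·σ₀² = 135.0244 + 9·25.3009 = 362.7325.
Posterior mean = (μ₀/σ₀² + n·x̄/σ²)/(1/σ₀² + n/σ²) = (σ²·μ₀ + σ₀²·n·x̄)/(σ² + n·σ₀²) = (135.0244·17.66 + 25.3009·119.9)/362.7325 = 5418.108814/362.7325 = 14.9369.

14.9369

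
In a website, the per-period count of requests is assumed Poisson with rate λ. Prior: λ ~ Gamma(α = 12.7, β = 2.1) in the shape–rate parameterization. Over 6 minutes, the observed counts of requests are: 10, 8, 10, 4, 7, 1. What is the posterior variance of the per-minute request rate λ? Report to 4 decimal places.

0.8032

With a Gamma(shape α, rate β) prior, the Poisson likelihood is conjugate: the posterior is Gamma(α + ΣXᵢ, β + n).
Sum of counts S = 40 over n = 6 minutes.
Posterior: Gamma(α+S, β+n) = Gamma(12.7+40, 2.1+6) = Gamma(52.7, 8.1).
Var = α/β² = 52.7/8.1² = 0.8032.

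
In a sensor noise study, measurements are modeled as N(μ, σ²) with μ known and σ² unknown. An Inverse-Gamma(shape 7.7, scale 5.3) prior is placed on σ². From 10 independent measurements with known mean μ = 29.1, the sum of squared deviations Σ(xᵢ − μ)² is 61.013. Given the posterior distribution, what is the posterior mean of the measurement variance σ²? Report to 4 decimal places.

With known mean μ and an Inverse-Gamma(α, β) prior on σ², the Normal likelihood is conjugate: posterior is Inv-Gamma(α + n/2, β + Σ(xᵢ−μ)²/2).
Posterior: Inv-Gamma(7.7 + 10/2, 5.3 + 61.013/2) = Inv-Gamma(12.70, 35.8065).
E[σ²|data] = β/(α−1) = 35.8065/11.70 = 3.0604.

3.0604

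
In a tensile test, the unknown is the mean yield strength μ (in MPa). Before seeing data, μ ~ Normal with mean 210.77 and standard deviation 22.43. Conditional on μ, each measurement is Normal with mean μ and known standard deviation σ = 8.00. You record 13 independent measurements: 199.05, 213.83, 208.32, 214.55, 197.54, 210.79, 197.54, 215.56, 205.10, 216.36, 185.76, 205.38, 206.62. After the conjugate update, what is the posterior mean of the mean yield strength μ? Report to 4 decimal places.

For Normal data with known variance σ², a Normal(μ₀, σ₀²) prior on μ is conjugate. Posterior precision = 1/σ₀² + n/σ²; posterior mean is the precision-weighted average of μ₀ and x̄.
Σxᵢ = 199.05 + 213.83 + 208.32 + 214.55 + 197.54 + 210.79 + 197.54 + 215.56 + 205.10 + 216.36 + 185.76 + 205.38 + 206.62 = 2676.4, so n·x̄ = 2676.4.
σ₀² = 22.43² = 503.1049, σ² = 8.00² = 64; σ² + n·σ₀² = 64 + 13·503.1049 = 6604.3637.
Posterior mean = (μ₀/σ₀² + n·x̄/σ²)/(1/σ₀² + n/σ²) = (σ²·μ₀ + σ₀²·n·x̄)/(σ² + n·σ₀²) = (64·210.77 + 503.1049·2676.4)/6604.3637 = 1359999.23436/6604.3637 = 205.9243.

205.9243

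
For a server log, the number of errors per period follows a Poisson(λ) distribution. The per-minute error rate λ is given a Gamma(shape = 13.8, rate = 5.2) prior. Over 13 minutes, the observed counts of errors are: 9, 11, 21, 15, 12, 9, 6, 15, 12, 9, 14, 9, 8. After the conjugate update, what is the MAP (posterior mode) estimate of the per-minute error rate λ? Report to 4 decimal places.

With a Gamma(shape α, rate β) prior, the Poisson likelihood is conjugate: the posterior is Gamma(α + ΣXᵢ, β + n).
Sum of counts S = 150 over n = 13 minutes.
Posterior: Gamma(α+S, β+n) = Gamma(13.8+150, 5.2+13) = Gamma(163.8, 18.2).
Mode of Gamma(α,β) for α≥1 is (α−1)/β = 162.8/18.2 = 8.9451.

8.9451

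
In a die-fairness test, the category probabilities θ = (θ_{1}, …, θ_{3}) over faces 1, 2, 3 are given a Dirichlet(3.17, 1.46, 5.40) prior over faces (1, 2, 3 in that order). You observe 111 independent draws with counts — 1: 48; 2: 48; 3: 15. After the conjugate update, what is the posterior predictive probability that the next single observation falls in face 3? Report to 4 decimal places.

The Dirichlet prior is conjugate to the Multinomial likelihood: each posterior αⱼ = prior αⱼ + observed count nⱼ.
Posterior concentration: (51.17, 49.46, 20.40), total = 121.03.
P(next = 3 | data) = α_{3}/Σα = 0.1686.

0.1686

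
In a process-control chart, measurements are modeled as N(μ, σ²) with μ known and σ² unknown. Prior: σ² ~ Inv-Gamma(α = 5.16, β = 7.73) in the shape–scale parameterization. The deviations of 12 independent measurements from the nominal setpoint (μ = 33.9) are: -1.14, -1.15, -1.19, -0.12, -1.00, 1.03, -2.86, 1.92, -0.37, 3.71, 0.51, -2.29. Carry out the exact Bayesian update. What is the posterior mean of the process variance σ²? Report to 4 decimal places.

With known mean μ and an Inverse-Gamma(α, β) prior on σ², the Normal likelihood is conjugate: posterior is Inv-Gamma(α + n/2, β + Σ(xᵢ−μ)²/2).
Σ(xᵢ−μ)² = (-1.14)² + (-1.15)² + (-1.19)² + (-0.12)² + (-1.00)² + (1.03)² + (-2.86)² + (1.92)² + (-0.37)² + (3.71)² + (0.51)² + (-2.29)² = 37.3847.
Posterior: Inv-Gamma(5.16 + 12/2, 7.73 + 37.3847/2) = Inv-Gamma(11.16, 26.42235).
E[σ²|data] = β/(α−1) = 26.42235/10.16 = 2.6006.

2.6006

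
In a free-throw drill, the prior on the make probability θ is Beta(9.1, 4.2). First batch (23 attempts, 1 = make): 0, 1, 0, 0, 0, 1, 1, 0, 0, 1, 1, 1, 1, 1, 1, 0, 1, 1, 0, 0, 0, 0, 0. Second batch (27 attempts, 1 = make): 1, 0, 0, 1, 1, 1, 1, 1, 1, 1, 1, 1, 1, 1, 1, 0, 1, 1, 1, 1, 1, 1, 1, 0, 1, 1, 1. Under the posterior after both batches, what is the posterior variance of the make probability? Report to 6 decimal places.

The Beta prior is conjugate to a Binomial/Bernoulli likelihood; the update adds successes to α and failures to β.
After batch 1: Beta(9.1+11, 4.2+12) = Beta(20.1, 16.2).
After batch 2: Beta(20.1+23, 16.2+4) = Beta(43.1, 20.2).
Var = αβ/((α+β)²(α+β+1)) = 43.1·20.2/(63.3²·64.3) = 0.003379.

0.003379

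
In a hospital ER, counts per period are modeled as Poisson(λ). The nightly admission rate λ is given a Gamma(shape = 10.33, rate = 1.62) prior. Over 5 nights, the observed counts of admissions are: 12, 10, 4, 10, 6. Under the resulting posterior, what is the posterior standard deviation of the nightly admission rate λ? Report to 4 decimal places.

1.0927

With a Gamma(shape α, rate β) prior, the Poisson likelihood is conjugate: the posterior is Gamma(α + ΣXᵢ, β + n).
Sum of counts S = 42 over n = 5 nights.
Posterior: Gamma(α+S, β+n) = Gamma(10.33+42, 1.62+5) = Gamma(52.33, 6.62).
SD = √α/β = √52.33/6.62 = 1.0927.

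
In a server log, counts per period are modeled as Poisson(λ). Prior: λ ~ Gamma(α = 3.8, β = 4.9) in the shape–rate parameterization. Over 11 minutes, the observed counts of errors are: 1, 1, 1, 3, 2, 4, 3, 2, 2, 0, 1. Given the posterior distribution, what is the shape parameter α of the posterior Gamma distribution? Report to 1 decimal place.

With a Gamma(shape α, rate β) prior, the Poisson likelihood is conjugate: the posterior is Gamma(α + ΣXᵢ, β + n).
Sum of counts S = 20 over n = 11 minutes.
Posterior: Gamma(α+S, β+n) = Gamma(3.8+20, 4.9+11) = Gamma(23.8, 15.9).
Posterior α = 23.8.

23.8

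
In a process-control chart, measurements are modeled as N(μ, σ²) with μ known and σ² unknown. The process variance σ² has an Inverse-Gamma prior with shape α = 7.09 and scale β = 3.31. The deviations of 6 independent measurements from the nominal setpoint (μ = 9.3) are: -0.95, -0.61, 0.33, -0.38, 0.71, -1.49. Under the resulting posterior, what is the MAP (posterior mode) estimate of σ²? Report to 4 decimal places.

With known mean μ and an Inverse-Gamma(α, β) prior on σ², the Normal likelihood is conjugate: posterior is Inv-Gamma(α + n/2, β + Σ(xᵢ−μ)²/2).
Σ(xᵢ−μ)² = (-0.95)² + (-0.61)² + (0.33)² + (-0.38)² + (0.71)² + (-1.49)² = 4.2521.
Posterior: Inv-Gamma(7.09 + 6/2, 3.31 + 4.2521/2) = Inv-Gamma(10.09, 5.43605).
Mode = β/(α+1) = 5.43605/11.09 = 0.4902.

0.4902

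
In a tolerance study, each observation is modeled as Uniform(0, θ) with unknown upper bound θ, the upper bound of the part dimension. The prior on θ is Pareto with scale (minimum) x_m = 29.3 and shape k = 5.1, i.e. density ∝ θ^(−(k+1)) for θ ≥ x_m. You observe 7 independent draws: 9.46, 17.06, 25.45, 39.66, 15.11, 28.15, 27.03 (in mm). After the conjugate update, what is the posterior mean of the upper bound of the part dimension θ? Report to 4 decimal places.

A Pareto(scale x_m, shape k) prior on the upper bound θ of Uniform(0, θ) is conjugate: posterior is Pareto(max(x_m, max xᵢ), k + n).
Sample maximum = 39.66; prior scale x_m = 29.3 → posterior scale = max = 39.66.
Posterior shape = 5.1 + 7 = 12.1.
E[θ|data] = k·x_m/(k−1) = 12.1·39.66/11.1 = 43.2330.

43.2330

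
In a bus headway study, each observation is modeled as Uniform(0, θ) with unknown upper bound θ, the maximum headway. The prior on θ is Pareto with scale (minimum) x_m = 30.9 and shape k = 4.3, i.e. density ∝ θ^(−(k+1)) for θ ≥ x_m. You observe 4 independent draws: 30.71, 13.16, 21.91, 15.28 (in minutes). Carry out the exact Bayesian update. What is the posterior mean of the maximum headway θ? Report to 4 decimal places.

35.1329

A Pareto(scale x_m, shape k) prior on the upper bound θ of Uniform(0, θ) is conjugate: posterior is Pareto(max(x_m, max xᵢ), k + n).
Sample maximum = 30.71; prior scale x_m = 30.9 → posterior scale = max = 30.90.
Posterior shape = 4.3 + 4 = 8.3.
E[θ|data] = k·x_m/(k−1) = 8.3·30.90/7.3 = 35.1329.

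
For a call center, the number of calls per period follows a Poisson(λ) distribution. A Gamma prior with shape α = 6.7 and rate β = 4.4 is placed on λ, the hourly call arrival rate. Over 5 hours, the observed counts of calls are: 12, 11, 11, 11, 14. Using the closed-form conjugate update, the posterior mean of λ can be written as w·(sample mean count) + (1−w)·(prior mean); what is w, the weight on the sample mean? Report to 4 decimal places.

With a Gamma(shape α, rate β) prior, the Poisson likelihood is conjugate: the posterior is Gamma(α + ΣXᵢ, β + n).
Posterior mean = (α₀+S)/(β₀+n) = [n/(β₀+n)]·(S/n) + [β₀/(β₀+n)]·(α₀/β₀), so only n and β₀ enter the weight.
Weight on data w = n/(β₀+n) = 5/(4.4+5) = 5/9.4 = 0.5319.

0.5319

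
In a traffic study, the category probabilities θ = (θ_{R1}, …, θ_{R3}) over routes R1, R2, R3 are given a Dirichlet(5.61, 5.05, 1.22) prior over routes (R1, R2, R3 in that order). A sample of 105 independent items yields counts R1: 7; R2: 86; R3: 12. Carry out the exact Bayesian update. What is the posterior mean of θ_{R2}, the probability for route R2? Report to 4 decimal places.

0.7790

The Dirichlet prior is conjugate to the Multinomial likelihood: each posterior αⱼ = prior αⱼ + observed count nⱼ.
Posterior concentration: (12.61, 91.05, 13.22), total = 116.88.
E[θ_{R2}|data] = α_{R2}/Σα = 91.05/116.88 = 0.7790.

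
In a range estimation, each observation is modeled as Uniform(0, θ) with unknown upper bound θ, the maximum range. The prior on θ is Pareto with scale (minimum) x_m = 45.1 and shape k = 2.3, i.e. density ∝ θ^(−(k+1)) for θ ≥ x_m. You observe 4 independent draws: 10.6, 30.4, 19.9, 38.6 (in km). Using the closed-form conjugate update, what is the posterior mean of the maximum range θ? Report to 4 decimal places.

53.6094

A Pareto(scale x_m, shape k) prior on the upper bound θ of Uniform(0, θ) is conjugate: posterior is Pareto(max(x_m, max xᵢ), k + n).
Sample maximum = 38.6; prior scale x_m = 45.1 → posterior scale = max = 45.1.
Posterior shape = 2.3 + 4 = 6.3.
E[θ|data] = k·x_m/(k−1) = 6.3·45.1/5.3 = 53.6094.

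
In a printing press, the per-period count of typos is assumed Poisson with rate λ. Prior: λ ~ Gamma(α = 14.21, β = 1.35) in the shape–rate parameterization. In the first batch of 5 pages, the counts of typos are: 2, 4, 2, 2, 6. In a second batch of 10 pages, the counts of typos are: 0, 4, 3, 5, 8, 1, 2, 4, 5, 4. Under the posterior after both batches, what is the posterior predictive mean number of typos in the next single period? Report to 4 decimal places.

4.0495

With a Gamma(shape α, rate β) prior, the Poisson likelihood is conjugate: the posterior is Gamma(α + ΣXᵢ, β + n).
Batch 1: sum of counts S = 16 over n = 5 pages.
After batch 1: Gamma(α+S, β+n) = Gamma(14.21+16, 1.35+5) = Gamma(30.21, 6.35).
Batch 2: sum of counts S = 36 over n = 10 pages.
After batch 2: Gamma(α+S, β+n) = Gamma(30.21+36, 6.35+10) = Gamma(66.21, 16.35).
The predictive distribution for one future period is NegBinom with mean α/β = 4.0495.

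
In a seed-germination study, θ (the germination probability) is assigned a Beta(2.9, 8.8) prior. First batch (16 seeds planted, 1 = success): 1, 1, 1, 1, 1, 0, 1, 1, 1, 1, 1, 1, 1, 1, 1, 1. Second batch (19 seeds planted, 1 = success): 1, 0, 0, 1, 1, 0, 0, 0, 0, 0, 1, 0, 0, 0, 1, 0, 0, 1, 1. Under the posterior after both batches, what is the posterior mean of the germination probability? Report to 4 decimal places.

The Beta prior is conjugate to a Binomial/Bernoulli likelihood; the update adds successes to α and failures to β.
After batch 1: Beta(2.9+15, 8.8+1) = Beta(17.9, 9.8).
After batch 2: Beta(17.9+7, 9.8+12) = Beta(24.9, 21.8).
Posterior mean = α/(α+β) = 24.9/46.7 = 0.5332.

0.5332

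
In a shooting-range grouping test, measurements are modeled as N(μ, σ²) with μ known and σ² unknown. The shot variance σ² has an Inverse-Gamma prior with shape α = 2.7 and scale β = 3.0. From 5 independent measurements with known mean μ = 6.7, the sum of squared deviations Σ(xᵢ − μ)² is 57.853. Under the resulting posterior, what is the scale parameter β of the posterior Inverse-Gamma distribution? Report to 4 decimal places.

With known mean μ and an Inverse-Gamma(α, β) prior on σ², the Normal likelihood is conjugate: posterior is Inv-Gamma(α + n/2, β + Σ(xᵢ−μ)²/2).
Posterior: Inv-Gamma(2.7 + 5/2, 3.0 + 57.853/2) = Inv-Gamma(5.20, 31.9265).
Posterior β = 31.9265.

31.9265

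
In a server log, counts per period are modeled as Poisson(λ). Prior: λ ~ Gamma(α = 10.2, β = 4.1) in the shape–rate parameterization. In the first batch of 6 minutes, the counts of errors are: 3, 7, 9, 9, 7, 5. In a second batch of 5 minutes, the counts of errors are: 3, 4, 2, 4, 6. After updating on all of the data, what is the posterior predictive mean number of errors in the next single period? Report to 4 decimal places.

With a Gamma(shape α, rate β) prior, the Poisson likelihood is conjugate: the posterior is Gamma(α + ΣXᵢ, β + n).
Batch 1: sum of counts S = 40 over n = 6 minutes.
After batch 1: Gamma(α+S, β+n) = Gamma(10.2+40, 4.1+6) = Gamma(50.2, 10.1).
Batch 2: sum of counts S = 19 over n = 5 minutes.
After batch 2: Gamma(α+S, β+n) = Gamma(50.2+19, 10.1+5) = Gamma(69.2, 15.1).
The predictive distribution for one future period is NegBinom with mean α/β = 4.5828.

4.5828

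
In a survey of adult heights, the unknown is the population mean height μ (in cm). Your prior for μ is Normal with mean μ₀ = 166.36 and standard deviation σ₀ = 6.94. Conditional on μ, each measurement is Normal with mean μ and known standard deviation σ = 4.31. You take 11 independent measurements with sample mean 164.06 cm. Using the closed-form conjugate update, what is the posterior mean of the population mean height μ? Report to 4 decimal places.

For Normal data with known variance σ², a Normal(μ₀, σ₀²) prior on μ is conjugate. Posterior precision = 1/σ₀² + n/σ²; posterior mean is the precision-weighted average of μ₀ and x̄.
n·x̄ = 11·164.06 = 1804.66.
σ₀² = 6.94² = 48.1636, σ² = 4.31² = 18.5761; σ² + n·σ₀² = 18.5761 + 11·48.1636 = 548.3757.
Posterior mean = (μ₀/σ₀² + n·x̄/σ²)/(1/σ₀² + n/σ²) = (σ²·μ₀ + σ₀²·n·x̄)/(σ² + n·σ₀²) = (18.5761·166.36 + 48.1636·1804.66)/548.3757 = 90009.242372/548.3757 = 164.1379.

164.1379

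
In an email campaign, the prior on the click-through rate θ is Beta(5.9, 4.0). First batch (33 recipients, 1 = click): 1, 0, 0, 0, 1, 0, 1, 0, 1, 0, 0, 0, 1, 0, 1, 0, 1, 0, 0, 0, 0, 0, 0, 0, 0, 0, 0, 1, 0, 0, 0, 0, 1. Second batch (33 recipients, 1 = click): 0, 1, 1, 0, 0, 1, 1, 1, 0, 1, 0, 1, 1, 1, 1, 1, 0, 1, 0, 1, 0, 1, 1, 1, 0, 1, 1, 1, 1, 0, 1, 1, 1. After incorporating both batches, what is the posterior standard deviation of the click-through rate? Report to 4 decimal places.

0.0570

The Beta prior is conjugate to a Binomial/Bernoulli likelihood; the update adds successes to α and failures to β.
After batch 1: Beta(5.9+9, 4.0+24) = Beta(14.9, 28.0).
After batch 2: Beta(14.9+23, 28.0+10) = Beta(37.9, 38.0).
Var = αβ/((α+β)²(α+β+1)) = 37.9·38.0/(75.9²·76.9) = 0.00325097; SD = √0.00325097 = 0.0570.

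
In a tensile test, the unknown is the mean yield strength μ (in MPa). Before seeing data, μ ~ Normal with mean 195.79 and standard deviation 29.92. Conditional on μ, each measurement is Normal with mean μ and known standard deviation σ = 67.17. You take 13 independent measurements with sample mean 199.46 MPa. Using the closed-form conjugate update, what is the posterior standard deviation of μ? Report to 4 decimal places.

For Normal data with known variance σ², a Normal(μ₀, σ₀²) prior on μ is conjugate. Posterior precision = 1/σ₀² + n/σ²; posterior mean is the precision-weighted average of μ₀ and x̄.
σ₀² = 29.92² = 895.2064, σ² = 67.17² = 4511.8089; σ² + n·σ₀² = 4511.8089 + 13·895.2064 = 16149.4921.
Posterior precision = 1/σ₀² + n/σ² = 1/895.2064 + 13/4511.8089 = (σ² + n·σ₀²)/(σ₀²σ²) = 16149.4921/(895.2064·4511.8089); posterior variance σₙ² = σ₀²σ²/(σ² + n·σ₀²) = 895.2064·4511.8089/16149.4921 = 250.100757.
Posterior SD = √σₙ² = √(895.2064·4511.8089/16149.4921) = 15.8146.

15.8146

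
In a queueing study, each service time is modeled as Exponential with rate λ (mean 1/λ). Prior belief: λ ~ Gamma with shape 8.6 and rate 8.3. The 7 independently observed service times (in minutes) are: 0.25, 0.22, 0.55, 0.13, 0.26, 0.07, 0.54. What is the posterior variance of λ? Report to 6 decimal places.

0.146476

With a Gamma(shape α, rate β) prior on the exponential rate λ, the posterior after n observations with total T = Σxᵢ is Gamma(α+n, β+T).
Sum of observations T = 2.02 minutes; n = 7.
Posterior: Gamma(8.6+7, 8.3+2.02) = Gamma(15.6, 10.32).
Var = α/β² = 0.146476.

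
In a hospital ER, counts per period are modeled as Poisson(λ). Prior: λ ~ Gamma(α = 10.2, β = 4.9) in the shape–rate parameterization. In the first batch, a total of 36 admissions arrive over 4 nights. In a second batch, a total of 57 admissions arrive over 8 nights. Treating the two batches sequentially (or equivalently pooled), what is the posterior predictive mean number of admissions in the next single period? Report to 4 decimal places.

6.1065

With a Gamma(shape α, rate β) prior, the Poisson likelihood is conjugate: the posterior is Gamma(α + ΣXᵢ, β + n).
After batch 1: Gamma(α+S, β+n) = Gamma(10.2+36, 4.9+4) = Gamma(46.2, 8.9).
After batch 2: Gamma(α+S, β+n) = Gamma(46.2+57, 8.9+8) = Gamma(103.2, 16.9).
The predictive distribution for one future period is NegBinom with mean α/β = 6.1065.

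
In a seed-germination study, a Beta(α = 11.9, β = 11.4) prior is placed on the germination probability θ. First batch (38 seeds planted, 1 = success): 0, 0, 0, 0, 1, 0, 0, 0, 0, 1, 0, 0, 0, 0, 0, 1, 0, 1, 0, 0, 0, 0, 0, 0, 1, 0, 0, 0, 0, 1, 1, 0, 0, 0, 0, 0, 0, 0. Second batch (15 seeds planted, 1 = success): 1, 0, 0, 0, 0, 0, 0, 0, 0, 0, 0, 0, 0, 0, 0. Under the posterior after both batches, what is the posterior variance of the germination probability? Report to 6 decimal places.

The Beta prior is conjugate to a Binomial/Bernoulli likelihood; the update adds successes to α and failures to β.
After batch 1: Beta(11.9+7, 11.4+31) = Beta(18.9, 42.4).
After batch 2: Beta(18.9+1, 42.4+14) = Beta(19.9, 56.4).
Var = αβ/((α+β)²(α+β+1)) = 19.9·56.4/(76.3²·77.3) = 0.002494.

0.002494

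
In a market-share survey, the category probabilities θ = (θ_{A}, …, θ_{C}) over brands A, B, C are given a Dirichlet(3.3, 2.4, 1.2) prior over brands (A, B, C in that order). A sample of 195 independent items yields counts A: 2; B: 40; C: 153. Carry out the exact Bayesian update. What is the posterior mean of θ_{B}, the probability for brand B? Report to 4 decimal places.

The Dirichlet prior is conjugate to the Multinomial likelihood: each posterior αⱼ = prior αⱼ + observed count nⱼ.
Posterior concentration: (5.3, 42.4, 154.2), total = 201.9.
E[θ_{B}|data] = α_{B}/Σα = 42.4/201.9 = 0.2100.

0.2100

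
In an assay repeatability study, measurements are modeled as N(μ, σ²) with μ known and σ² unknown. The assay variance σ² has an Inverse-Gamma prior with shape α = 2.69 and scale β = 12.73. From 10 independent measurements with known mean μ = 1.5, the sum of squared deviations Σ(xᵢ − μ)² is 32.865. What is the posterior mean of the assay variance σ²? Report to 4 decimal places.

With known mean μ and an Inverse-Gamma(α, β) prior on σ², the Normal likelihood is conjugate: posterior is Inv-Gamma(α + n/2, β + Σ(xᵢ−μ)²/2).
Posterior: Inv-Gamma(2.69 + 10/2, 12.73 + 32.865/2) = Inv-Gamma(7.69, 29.1625).
E[σ²|data] = β/(α−1) = 29.1625/6.69 = 4.3591.

4.3591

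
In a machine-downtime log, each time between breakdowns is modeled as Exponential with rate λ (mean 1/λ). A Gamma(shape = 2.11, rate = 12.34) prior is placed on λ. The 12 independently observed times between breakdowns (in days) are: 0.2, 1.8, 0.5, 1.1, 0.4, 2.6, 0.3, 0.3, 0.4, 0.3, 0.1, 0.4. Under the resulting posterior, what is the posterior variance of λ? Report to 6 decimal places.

0.032803

With a Gamma(shape α, rate β) prior on the exponential rate λ, the posterior after n observations with total T = Σxᵢ is Gamma(α+n, β+T).
Sum of observations T = 8.4 days; n = 12.
Posterior: Gamma(2.11+12, 12.34+8.4) = Gamma(14.11, 20.74).
Var = α/β² = 0.032803.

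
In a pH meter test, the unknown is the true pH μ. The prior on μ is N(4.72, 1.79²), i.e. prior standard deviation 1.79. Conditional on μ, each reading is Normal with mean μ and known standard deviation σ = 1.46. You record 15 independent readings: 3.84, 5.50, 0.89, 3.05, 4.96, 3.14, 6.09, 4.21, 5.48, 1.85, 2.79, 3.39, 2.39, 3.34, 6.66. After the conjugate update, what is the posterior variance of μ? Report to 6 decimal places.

0.136072

For Normal data with known variance σ², a Normal(μ₀, σ₀²) prior on μ is conjugate. Posterior precision = 1/σ₀² + n/σ²; posterior mean is the precision-weighted average of μ₀ and x̄.
σ₀² = 1.79² = 3.2041, σ² = 1.46² = 2.1316; σ² + n·σ₀² = 2.1316 + 15·3.2041 = 50.1931.
Posterior precision = 1/σ₀² + n/σ² = 1/3.2041 + 15/2.1316 = (σ² + n·σ₀²)/(σ₀²σ²) = 50.1931/(3.2041·2.1316); posterior variance σₙ² = σ₀²σ²/(σ² + n·σ₀²) = 3.2041·2.1316/50.1931 = 0.136072.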